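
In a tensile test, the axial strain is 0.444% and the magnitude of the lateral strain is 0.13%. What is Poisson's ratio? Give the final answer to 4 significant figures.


nu = -epsilon_lat / epsilon_axial
Lateral strain is contraction (negative), so using magnitudes:
nu = 0.13 / 0.444
nu = 0.2928


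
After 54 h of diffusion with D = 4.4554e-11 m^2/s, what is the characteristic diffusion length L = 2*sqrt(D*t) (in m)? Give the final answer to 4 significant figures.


t = 54 hr = 194400 s
Diffusion length = 2*sqrt(D*t)
= 2*sqrt(4.4554e-11 * 194400)
= 5.886e-03 m


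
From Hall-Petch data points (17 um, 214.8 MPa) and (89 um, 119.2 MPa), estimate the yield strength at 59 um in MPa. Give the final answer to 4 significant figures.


sigma_y = sigma0 + k / sqrt(d)
1/sqrt(d1) = 1/sqrt(1.7e-05) = 242.536;  1/sqrt(d2) = 106
k = (sigma1 - sigma2) / (1/sqrt(d1) - 1/sqrt(d2)) = (214.8 - 119.2) / (242.536 - 106) = 0.700182 MPa*m^0.5
sigma0 = sigma1 - k/sqrt(d1) = 214.8 - 0.700182*242.536 = 44.9808 MPa
sigma_y(d3) = 44.9808 + 0.700182 / sqrt(5.9e-05) = 136.1 MPa


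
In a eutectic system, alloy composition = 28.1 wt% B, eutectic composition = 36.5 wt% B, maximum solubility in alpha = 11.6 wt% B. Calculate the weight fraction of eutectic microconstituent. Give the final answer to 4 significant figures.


f_primary = (C_e - C0) / (C_e - C_alpha_max)
f_primary = (36.5 - 28.1) / (36.5 - 11.6)
f_primary = 0.337349
f_eutectic = 1 - 0.337349 = 0.6627


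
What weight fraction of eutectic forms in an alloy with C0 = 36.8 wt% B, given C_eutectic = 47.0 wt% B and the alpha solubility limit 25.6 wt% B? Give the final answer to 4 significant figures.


f_primary = (C_e - C0) / (C_e - C_alpha_max)
f_primary = (47.0 - 36.8) / (47.0 - 25.6)
f_primary = 0.476636
f_eutectic = 1 - 0.476636 = 0.5234


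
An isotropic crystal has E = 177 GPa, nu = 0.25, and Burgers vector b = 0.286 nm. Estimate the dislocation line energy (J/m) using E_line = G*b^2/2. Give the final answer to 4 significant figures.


Step 1: G = E / (2*(1+nu))
G = 177 / (2*(1+0.25)) = 70.8 GPa = 7.08e+10 Pa
Step 2: E_line = G*b^2/2
b = 0.286 nm = 2.86e-10 m
E_line = 0.5 * 7.08e+10 * (2.86e-10)^2 = 2.896e-09 J/m


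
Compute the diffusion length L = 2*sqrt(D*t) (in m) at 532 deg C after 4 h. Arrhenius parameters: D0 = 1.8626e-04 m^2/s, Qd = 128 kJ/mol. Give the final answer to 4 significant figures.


Step 1: D = D0 * exp(-Qd/(R*T))
T = 805.15 K
D = 1.8626e-04 * exp(-128e3 / (8.314 * 805.15)) = 9.24134e-13 m^2/s
Step 2: L = 2*sqrt(D*t)
t = 4 h = 14400 s
L = 2*sqrt(9.24134e-13 * 14400) = 2.307e-04 m


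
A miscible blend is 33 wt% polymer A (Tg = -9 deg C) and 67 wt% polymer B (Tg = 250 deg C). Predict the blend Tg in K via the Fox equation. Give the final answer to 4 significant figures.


1/Tg = w1/Tg1 + w2/Tg2 (in Kelvin)
Tg1 = 264.15 K, Tg2 = 523.15 K
1/Tg = 0.33/264.15 + 0.67/523.15
Tg = 395.3 K


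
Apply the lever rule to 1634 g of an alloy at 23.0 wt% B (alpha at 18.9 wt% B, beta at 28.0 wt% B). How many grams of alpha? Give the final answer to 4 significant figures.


f_alpha = (C_beta - C0) / (C_beta - C_alpha)
f_alpha = (28.0 - 23.0) / (28.0 - 18.9) = 0.549451
m_alpha = f_alpha * m_total = 0.549451 * 1634 = 897.8 g


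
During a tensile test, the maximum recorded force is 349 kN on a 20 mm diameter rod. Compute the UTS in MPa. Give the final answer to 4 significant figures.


A0 = pi*(d/2)^2 = pi*(20/2)^2 = 314.159 mm^2
UTS = F_max / A0 = 349*1000 / 314.159
UTS = 1111 MPa


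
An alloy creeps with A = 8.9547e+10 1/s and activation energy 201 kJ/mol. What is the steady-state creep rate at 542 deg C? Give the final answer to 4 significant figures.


rate = A * exp(-Q / (R*T))
T = 542 + 273.15 = 815.15 K
rate = 8.9547e+10 * exp(-201e3 / (8.314 * 815.15))
rate = 0.01179 1/s


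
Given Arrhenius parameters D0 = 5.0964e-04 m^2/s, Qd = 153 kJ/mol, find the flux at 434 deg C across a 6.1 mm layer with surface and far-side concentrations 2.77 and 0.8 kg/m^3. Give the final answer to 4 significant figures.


Step 1: D = D0 * exp(-Qd/(R*T))
T = 434 + 273.15 = 707.15 K
D = 5.0964e-04 * exp(-153e3 / (8.314 * 707.15)) = 2.54269e-15 m^2/s
Step 2: J = D * (C1 - C2) / dx
J = 2.54269e-15 * (2.77 - 0.8) / 6.1e-03
J = 8.212e-13 kg/(m^2*s)


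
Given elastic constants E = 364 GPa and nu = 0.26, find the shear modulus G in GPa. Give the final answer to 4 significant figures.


G = E / (2*(1+nu))
G = 364 / (2*(1+0.26))
G = 144.4 GPa


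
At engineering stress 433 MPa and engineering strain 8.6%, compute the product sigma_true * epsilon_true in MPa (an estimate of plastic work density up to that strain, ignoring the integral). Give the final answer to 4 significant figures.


sigma_true = sigma_eng * (1 + epsilon_eng)
sigma_true = 433 * (1 + 0.086) = 470.238 MPa
epsilon_true = ln(1 + epsilon_eng)
epsilon_true = ln(1 + 0.086) = 0.0825012
sigma_true * epsilon_true = 470.238 * 0.0825012 = 38.8 MPa


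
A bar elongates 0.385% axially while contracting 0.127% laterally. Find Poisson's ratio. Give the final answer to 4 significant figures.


nu = -epsilon_lat / epsilon_axial
Lateral strain is contraction (negative), so using magnitudes:
nu = 0.127 / 0.385
nu = 0.3299


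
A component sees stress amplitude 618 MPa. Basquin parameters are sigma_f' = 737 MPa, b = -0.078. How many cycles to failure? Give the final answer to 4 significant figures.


sigma_a = sigma_f' * (2*Nf)^b
2*Nf = (sigma_a / sigma_f')^(1/b)
2*Nf = (618 / 737)^(1/-0.078)
2*Nf = 9.56093
Nf = 4.78 cycles


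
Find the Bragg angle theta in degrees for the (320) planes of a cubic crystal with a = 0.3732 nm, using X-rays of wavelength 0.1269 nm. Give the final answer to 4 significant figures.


d = a / sqrt(h^2+k^2+l^2)
d = 0.3732 / sqrt(13) = 0.103507 nm
lambda = 2*d*sin(theta)  =>  sin(theta) = lambda / (2*d)
sin(theta) = 0.1269 / (2 * 0.103507) = 0.613002
theta = 37.81 deg


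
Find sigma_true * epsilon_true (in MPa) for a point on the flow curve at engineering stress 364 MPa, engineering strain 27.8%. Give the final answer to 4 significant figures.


sigma_true = sigma_eng * (1 + epsilon_eng)
sigma_true = 364 * (1 + 0.278) = 465.192 MPa
epsilon_true = ln(1 + epsilon_eng)
epsilon_true = ln(1 + 0.278) = 0.245296
sigma_true * epsilon_true = 465.192 * 0.245296 = 114.1 MPa


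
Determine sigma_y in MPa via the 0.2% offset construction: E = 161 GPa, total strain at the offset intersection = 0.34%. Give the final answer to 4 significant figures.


Offset strain = 0.002
Elastic strain at yield = total_strain - offset = 3.4e-03 - 0.002 = 1.4e-03
sigma_y = E * elastic_strain = 161000 * 1.4e-03
sigma_y = 225.4 MPa


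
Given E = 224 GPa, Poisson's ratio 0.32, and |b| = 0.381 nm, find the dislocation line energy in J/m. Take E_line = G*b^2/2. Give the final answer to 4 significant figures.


Step 1: G = E / (2*(1+nu))
G = 224 / (2*(1+0.32)) = 84.8485 GPa = 8.48485e+10 Pa
Step 2: E_line = G*b^2/2
b = 0.381 nm = 3.81e-10 m
E_line = 0.5 * 8.48485e+10 * (3.81e-10)^2 = 6.158e-09 J/m


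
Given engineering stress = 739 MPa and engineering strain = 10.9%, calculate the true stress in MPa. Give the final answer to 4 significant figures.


sigma_true = sigma_eng * (1 + epsilon_eng)
sigma_true = 739 * (1 + 0.109)
sigma_true = 819.6 MPa


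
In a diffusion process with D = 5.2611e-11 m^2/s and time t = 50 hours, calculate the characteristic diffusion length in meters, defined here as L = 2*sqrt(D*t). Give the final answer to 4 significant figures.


t = 50 hr = 180000 s
Diffusion length = 2*sqrt(D*t)
= 2*sqrt(5.2611e-11 * 180000)
= 6.155e-03 m


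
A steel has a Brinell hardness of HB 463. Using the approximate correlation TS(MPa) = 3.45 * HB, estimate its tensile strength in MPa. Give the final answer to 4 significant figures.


TS (MPa) = 3.45 * HB
TS = 3.45 * 463
TS = 1597 MPa


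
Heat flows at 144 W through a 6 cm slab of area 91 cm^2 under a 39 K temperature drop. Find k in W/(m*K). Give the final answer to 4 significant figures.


k = Q*L / (A*dT)
L = 0.06 m, A = 9.1e-03 m^2
k = 144 * 0.06 / (9.1e-03 * 39)
k = 24.34 W/(m*K)


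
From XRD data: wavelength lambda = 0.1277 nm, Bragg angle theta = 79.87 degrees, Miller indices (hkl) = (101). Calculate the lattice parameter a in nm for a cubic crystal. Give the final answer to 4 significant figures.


d = lambda / (2*sin(theta))
d = 0.1277 / (2*sin(79.87 deg))
d = 0.0648611 nm
a = d * sqrt(h^2+k^2+l^2) = 0.0648611 * sqrt(2)
a = 0.09173 nm


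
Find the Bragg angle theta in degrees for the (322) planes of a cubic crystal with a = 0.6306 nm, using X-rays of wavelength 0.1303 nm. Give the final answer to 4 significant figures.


d = a / sqrt(h^2+k^2+l^2)
d = 0.6306 / sqrt(17) = 0.152943 nm
lambda = 2*d*sin(theta)  =>  sin(theta) = lambda / (2*d)
sin(theta) = 0.1303 / (2 * 0.152943) = 0.425976
theta = 25.21 deg


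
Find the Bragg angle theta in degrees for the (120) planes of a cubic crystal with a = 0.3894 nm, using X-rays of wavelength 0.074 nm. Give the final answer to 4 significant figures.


d = a / sqrt(h^2+k^2+l^2)
d = 0.3894 / sqrt(5) = 0.174145 nm
lambda = 2*d*sin(theta)  =>  sin(theta) = lambda / (2*d)
sin(theta) = 0.074 / (2 * 0.174145) = 0.212467
theta = 12.27 deg


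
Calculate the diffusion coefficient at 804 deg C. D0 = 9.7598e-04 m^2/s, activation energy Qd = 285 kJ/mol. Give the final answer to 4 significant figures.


D = D0 * exp(-Qd / (R*T))
T = 1077.15 K
D = 9.7598e-04 * exp(-285e3 / (8.314 * 1077.15))
D = 1.473e-17 m^2/s


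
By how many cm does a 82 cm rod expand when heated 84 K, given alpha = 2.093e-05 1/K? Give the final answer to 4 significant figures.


dL = L0 * alpha * dT
dL = 82 * 2.093e-05 * 84
dL = 0.1442 cm


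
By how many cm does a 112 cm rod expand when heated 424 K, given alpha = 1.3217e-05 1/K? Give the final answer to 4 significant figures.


dL = L0 * alpha * dT
dL = 112 * 1.3217e-05 * 424
dL = 0.6276 cm


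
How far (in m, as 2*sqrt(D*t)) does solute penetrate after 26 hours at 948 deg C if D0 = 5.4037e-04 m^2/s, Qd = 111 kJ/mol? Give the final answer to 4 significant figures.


Step 1: D = D0 * exp(-Qd/(R*T))
T = 1221.15 K
D = 5.4037e-04 * exp(-111e3 / (8.314 * 1221.15)) = 9.64938e-09 m^2/s
Step 2: L = 2*sqrt(D*t)
t = 26 h = 93600 s
L = 2*sqrt(9.64938e-09 * 93600) = 0.06011 m


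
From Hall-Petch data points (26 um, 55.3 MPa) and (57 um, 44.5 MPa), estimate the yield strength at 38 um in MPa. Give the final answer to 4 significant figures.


sigma_y = sigma0 + k / sqrt(d)
1/sqrt(d1) = 1/sqrt(2.6e-05) = 196.116;  1/sqrt(d2) = 132.453
k = (sigma1 - sigma2) / (1/sqrt(d1) - 1/sqrt(d2)) = (55.3 - 44.5) / (196.116 - 132.453) = 0.169644 MPa*m^0.5
sigma0 = sigma1 - k/sqrt(d1) = 55.3 - 0.169644*196.116 = 22.0302 MPa
sigma_y(d3) = 22.0302 + 0.169644 / sqrt(3.8e-05) = 49.55 MPa


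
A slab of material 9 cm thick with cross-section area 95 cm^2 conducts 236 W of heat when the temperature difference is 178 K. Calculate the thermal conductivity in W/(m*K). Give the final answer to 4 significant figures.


k = Q*L / (A*dT)
L = 0.09 m, A = 9.5e-03 m^2
k = 236 * 0.09 / (9.5e-03 * 178)
k = 12.56 W/(m*K)


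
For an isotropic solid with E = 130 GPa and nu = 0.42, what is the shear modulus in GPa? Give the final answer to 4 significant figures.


G = E / (2*(1+nu))
G = 130 / (2*(1+0.42))
G = 45.77 GPa


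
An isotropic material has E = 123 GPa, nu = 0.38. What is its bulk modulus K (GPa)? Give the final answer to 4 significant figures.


K = E / (3*(1-2*nu))
K = 123 / (3*(1-2*0.38))
K = 170.8 GPa


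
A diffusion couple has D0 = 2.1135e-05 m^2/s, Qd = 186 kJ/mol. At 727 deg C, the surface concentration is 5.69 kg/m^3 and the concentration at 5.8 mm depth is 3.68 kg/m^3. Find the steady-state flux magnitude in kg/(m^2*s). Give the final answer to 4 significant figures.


Step 1: D = D0 * exp(-Qd/(R*T))
T = 727 + 273.15 = 1000.15 K
D = 2.1135e-05 * exp(-186e3 / (8.314 * 1000.15)) = 4.07817e-15 m^2/s
Step 2: J = D * (C1 - C2) / dx
J = 4.07817e-15 * (5.69 - 3.68) / 5.8e-03
J = 1.413e-12 kg/(m^2*s)


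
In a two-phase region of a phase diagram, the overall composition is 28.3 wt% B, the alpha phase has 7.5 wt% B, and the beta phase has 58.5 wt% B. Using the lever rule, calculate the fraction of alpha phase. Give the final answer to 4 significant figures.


f_alpha = (C_beta - C0) / (C_beta - C_alpha)
f_alpha = (58.5 - 28.3) / (58.5 - 7.5)
f_alpha = 0.5922


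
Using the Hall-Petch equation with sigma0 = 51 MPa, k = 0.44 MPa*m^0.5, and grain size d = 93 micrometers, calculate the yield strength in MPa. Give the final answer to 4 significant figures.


sigma_y = sigma0 + k / sqrt(d)
d = 93 um = 9.3e-05 m
sigma_y = 51 + 0.44 / sqrt(9.3e-05)
sigma_y = 96.63 MPa


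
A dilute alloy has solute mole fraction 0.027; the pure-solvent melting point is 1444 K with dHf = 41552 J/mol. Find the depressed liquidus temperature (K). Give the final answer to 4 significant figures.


dT = R*Tm^2*x / dHf
dT = 8.314 * 1444^2 * 0.027 / 41552
dT = 11.2646 K
T_new = 1444 - 11.2646 = 1433 K


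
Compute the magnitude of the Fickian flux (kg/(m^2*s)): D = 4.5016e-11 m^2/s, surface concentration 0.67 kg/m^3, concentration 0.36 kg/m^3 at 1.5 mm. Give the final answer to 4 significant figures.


J = -D * (dC/dx) = D * (C1 - C2) / dx
J = 4.5016e-11 * (0.67 - 0.36) / 1.5e-03
J = 9.303e-09 kg/(m^2*s)


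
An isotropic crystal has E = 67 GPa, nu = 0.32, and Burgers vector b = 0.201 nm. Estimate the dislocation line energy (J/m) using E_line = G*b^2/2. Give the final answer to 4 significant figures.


Step 1: G = E / (2*(1+nu))
G = 67 / (2*(1+0.32)) = 25.3788 GPa = 2.53788e+10 Pa
Step 2: E_line = G*b^2/2
b = 0.201 nm = 2.01e-10 m
E_line = 0.5 * 2.53788e+10 * (2.01e-10)^2 = 5.127e-10 J/m


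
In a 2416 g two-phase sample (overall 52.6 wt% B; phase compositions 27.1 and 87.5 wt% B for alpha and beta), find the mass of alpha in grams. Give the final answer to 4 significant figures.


f_alpha = (C_beta - C0) / (C_beta - C_alpha)
f_alpha = (87.5 - 52.6) / (87.5 - 27.1) = 0.577815
m_alpha = f_alpha * m_total = 0.577815 * 2416 = 1396 g


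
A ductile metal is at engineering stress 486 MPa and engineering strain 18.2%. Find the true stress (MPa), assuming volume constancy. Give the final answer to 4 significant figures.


sigma_true = sigma_eng * (1 + epsilon_eng)
sigma_true = 486 * (1 + 0.182)
sigma_true = 574.5 MPa


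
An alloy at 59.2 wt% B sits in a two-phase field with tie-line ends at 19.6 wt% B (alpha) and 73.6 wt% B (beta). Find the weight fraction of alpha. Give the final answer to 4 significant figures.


f_alpha = (C_beta - C0) / (C_beta - C_alpha)
f_alpha = (73.6 - 59.2) / (73.6 - 19.6)
f_alpha = 0.2667


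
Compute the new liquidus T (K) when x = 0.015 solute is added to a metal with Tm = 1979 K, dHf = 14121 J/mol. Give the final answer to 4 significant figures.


dT = R*Tm^2*x / dHf
dT = 8.314 * 1979^2 * 0.015 / 14121
dT = 34.5882 K
T_new = 1979 - 34.5882 = 1944 K


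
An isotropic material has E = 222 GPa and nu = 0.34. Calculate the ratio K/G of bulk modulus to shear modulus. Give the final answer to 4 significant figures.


G = E / (2*(1+nu))
G = 222 / (2*(1+0.34)) = 82.8358 GPa
K = E / (3*(1-2*nu))
K = 222 / (3*(1-2*0.34)) = 231.25 GPa
K/G = 231.25 / 82.8358 = 2.792


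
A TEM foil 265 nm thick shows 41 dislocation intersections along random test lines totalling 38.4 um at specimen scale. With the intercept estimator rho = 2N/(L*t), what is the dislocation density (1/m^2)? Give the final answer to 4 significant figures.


rho = 2N / (L * t)
L = 38.4 um = 3.84e-05 m, t = 265 nm = 2.65e-07 m
rho = 2 * 41 / (3.84e-05 * 2.65e-07)
rho = 8.058e+12 1/m^2


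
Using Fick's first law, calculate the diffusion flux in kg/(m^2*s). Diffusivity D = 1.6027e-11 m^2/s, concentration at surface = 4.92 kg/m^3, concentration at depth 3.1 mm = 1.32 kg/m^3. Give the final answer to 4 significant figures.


J = -D * (dC/dx) = D * (C1 - C2) / dx
J = 1.6027e-11 * (4.92 - 1.32) / 3.1e-03
J = 1.861e-08 kg/(m^2*s)


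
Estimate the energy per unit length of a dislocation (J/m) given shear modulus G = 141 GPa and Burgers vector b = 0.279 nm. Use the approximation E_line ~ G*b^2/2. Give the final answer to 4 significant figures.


E = G*b^2/2
b = 0.279 nm = 2.79e-10 m
G = 141 GPa = 1.41e+11 Pa
E = 0.5 * 1.41e+11 * (2.79e-10)^2
E = 5.488e-09 J/m


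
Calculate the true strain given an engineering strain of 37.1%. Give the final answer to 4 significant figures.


epsilon_true = ln(1 + epsilon_eng)
epsilon_true = ln(1 + 0.371)
epsilon_true = 0.3155


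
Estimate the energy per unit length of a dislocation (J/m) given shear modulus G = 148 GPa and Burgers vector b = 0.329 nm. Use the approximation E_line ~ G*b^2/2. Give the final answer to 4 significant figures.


E = G*b^2/2
b = 0.329 nm = 3.29e-10 m
G = 148 GPa = 1.48e+11 Pa
E = 0.5 * 1.48e+11 * (3.29e-10)^2
E = 8.01e-09 J/m


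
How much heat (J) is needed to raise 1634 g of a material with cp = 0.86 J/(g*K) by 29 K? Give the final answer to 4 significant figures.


Q = m * cp * dT
Q = 1634 * 0.86 * 29
Q = 40750 J


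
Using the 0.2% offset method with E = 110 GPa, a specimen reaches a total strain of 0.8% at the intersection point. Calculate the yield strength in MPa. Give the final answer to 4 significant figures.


Offset strain = 0.002
Elastic strain at yield = total_strain - offset = 8e-03 - 0.002 = 6e-03
sigma_y = E * elastic_strain = 110000 * 6e-03
sigma_y = 660 MPa


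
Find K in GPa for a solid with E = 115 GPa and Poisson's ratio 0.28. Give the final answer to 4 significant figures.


K = E / (3*(1-2*nu))
K = 115 / (3*(1-2*0.28))
K = 87.12 GPa


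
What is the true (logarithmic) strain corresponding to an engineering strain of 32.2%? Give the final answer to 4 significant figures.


epsilon_true = ln(1 + epsilon_eng)
epsilon_true = ln(1 + 0.322)
epsilon_true = 0.2791


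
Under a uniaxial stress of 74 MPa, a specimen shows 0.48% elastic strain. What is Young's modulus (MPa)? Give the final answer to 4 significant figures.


E = sigma / epsilon
epsilon = 0.48% = 4.8e-03
E = 74 / 4.8e-03
E = 15420 MPa


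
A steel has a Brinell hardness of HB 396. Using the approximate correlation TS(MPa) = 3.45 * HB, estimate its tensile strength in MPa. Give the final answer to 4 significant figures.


TS (MPa) = 3.45 * HB
TS = 3.45 * 396
TS = 1366 MPa


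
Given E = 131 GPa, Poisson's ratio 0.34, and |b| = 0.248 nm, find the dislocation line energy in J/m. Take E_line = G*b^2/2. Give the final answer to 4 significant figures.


Step 1: G = E / (2*(1+nu))
G = 131 / (2*(1+0.34)) = 48.8806 GPa = 4.88806e+10 Pa
Step 2: E_line = G*b^2/2
b = 0.248 nm = 2.48e-10 m
E_line = 0.5 * 4.88806e+10 * (2.48e-10)^2 = 1.503e-09 J/m


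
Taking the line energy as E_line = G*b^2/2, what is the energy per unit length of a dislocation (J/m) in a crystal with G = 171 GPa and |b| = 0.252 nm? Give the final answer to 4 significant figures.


E = G*b^2/2
b = 0.252 nm = 2.52e-10 m
G = 171 GPa = 1.71e+11 Pa
E = 0.5 * 1.71e+11 * (2.52e-10)^2
E = 5.43e-09 J/m


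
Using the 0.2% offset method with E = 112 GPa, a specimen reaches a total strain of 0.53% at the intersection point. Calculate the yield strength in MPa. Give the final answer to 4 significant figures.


Offset strain = 0.002
Elastic strain at yield = total_strain - offset = 5.3e-03 - 0.002 = 3.3e-03
sigma_y = E * elastic_strain = 112000 * 3.3e-03
sigma_y = 369.6 MPa


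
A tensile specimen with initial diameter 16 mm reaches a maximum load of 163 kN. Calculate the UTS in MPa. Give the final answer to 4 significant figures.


A0 = pi*(d/2)^2 = pi*(16/2)^2 = 201.062 mm^2
UTS = F_max / A0 = 163*1000 / 201.062
UTS = 810.7 MPa


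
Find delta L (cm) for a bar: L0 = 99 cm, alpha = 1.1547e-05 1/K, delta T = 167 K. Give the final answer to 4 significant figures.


dL = L0 * alpha * dT
dL = 99 * 1.1547e-05 * 167
dL = 0.1909 cm


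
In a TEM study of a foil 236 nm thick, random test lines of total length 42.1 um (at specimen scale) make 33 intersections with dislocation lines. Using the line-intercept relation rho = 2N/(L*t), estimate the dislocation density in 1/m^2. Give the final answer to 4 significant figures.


rho = 2N / (L * t)
L = 42.1 um = 4.21e-05 m, t = 236 nm = 2.36e-07 m
rho = 2 * 33 / (4.21e-05 * 2.36e-07)
rho = 6.643e+12 1/m^2


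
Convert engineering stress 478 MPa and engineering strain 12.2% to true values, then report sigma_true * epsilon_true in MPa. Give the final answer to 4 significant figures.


sigma_true = sigma_eng * (1 + epsilon_eng)
sigma_true = 478 * (1 + 0.122) = 536.316 MPa
epsilon_true = ln(1 + epsilon_eng)
epsilon_true = ln(1 + 0.122) = 0.115113
sigma_true * epsilon_true = 536.316 * 0.115113 = 61.74 MPa


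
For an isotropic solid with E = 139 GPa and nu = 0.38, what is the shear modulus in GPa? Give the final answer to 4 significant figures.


G = E / (2*(1+nu))
G = 139 / (2*(1+0.38))
G = 50.36 GPa


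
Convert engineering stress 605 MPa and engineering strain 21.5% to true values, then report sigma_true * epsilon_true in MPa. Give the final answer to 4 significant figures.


sigma_true = sigma_eng * (1 + epsilon_eng)
sigma_true = 605 * (1 + 0.215) = 735.075 MPa
epsilon_true = ln(1 + epsilon_eng)
epsilon_true = ln(1 + 0.215) = 0.194744
sigma_true * epsilon_true = 735.075 * 0.194744 = 143.2 MPa


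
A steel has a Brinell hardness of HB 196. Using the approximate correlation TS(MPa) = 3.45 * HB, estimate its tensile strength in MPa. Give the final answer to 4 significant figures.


TS (MPa) = 3.45 * HB
TS = 3.45 * 196
TS = 676.2 MPa


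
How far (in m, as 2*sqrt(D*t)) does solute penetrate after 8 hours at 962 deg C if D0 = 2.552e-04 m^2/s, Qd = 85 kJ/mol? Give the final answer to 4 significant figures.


Step 1: D = D0 * exp(-Qd/(R*T))
T = 1235.15 K
D = 2.552e-04 * exp(-85e3 / (8.314 * 1235.15)) = 6.4877e-08 m^2/s
Step 2: L = 2*sqrt(D*t)
t = 8 h = 28800 s
L = 2*sqrt(6.4877e-08 * 28800) = 0.08645 m


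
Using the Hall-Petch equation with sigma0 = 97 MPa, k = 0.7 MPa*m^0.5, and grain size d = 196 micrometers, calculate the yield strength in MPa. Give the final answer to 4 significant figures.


sigma_y = sigma0 + k / sqrt(d)
d = 196 um = 1.96e-04 m
sigma_y = 97 + 0.7 / sqrt(1.96e-04)
sigma_y = 147 MPa


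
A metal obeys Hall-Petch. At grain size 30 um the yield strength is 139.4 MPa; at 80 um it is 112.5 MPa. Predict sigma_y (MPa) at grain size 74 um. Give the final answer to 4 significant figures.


sigma_y = sigma0 + k / sqrt(d)
1/sqrt(d1) = 1/sqrt(3e-05) = 182.574;  1/sqrt(d2) = 111.803
k = (sigma1 - sigma2) / (1/sqrt(d1) - 1/sqrt(d2)) = (139.4 - 112.5) / (182.574 - 111.803) = 0.3801 MPa*m^0.5
sigma0 = sigma1 - k/sqrt(d1) = 139.4 - 0.3801*182.574 = 70.0035 MPa
sigma_y(d3) = 70.0035 + 0.3801 / sqrt(7.4e-05) = 114.2 MPa


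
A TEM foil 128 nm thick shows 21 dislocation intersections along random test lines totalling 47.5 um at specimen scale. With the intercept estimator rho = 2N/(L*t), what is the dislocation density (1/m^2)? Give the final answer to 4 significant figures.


rho = 2N / (L * t)
L = 47.5 um = 4.75e-05 m, t = 128 nm = 1.28e-07 m
rho = 2 * 21 / (4.75e-05 * 1.28e-07)
rho = 6.908e+12 1/m^2


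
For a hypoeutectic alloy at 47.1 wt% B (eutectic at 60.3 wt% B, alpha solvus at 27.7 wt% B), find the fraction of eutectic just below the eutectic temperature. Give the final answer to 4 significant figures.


f_primary = (C_e - C0) / (C_e - C_alpha_max)
f_primary = (60.3 - 47.1) / (60.3 - 27.7)
f_primary = 0.404908
f_eutectic = 1 - 0.404908 = 0.5951


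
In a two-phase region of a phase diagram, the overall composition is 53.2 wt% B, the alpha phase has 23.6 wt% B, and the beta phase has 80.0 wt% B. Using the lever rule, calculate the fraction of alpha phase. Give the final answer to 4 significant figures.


f_alpha = (C_beta - C0) / (C_beta - C_alpha)
f_alpha = (80.0 - 53.2) / (80.0 - 23.6)
f_alpha = 0.4752


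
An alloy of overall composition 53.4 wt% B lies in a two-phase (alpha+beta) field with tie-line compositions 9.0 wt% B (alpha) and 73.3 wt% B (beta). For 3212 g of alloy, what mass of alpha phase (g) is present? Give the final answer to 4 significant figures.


f_alpha = (C_beta - C0) / (C_beta - C_alpha)
f_alpha = (73.3 - 53.4) / (73.3 - 9.0) = 0.309487
m_alpha = f_alpha * m_total = 0.309487 * 3212 = 994.1 g


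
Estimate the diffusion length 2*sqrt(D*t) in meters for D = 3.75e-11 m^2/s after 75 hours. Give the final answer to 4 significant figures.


t = 75 hr = 270000 s
Diffusion length = 2*sqrt(D*t)
= 2*sqrt(3.75e-11 * 270000)
= 6.364e-03 m


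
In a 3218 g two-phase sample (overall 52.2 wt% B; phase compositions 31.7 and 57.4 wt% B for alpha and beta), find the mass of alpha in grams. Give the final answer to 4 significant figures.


f_alpha = (C_beta - C0) / (C_beta - C_alpha)
f_alpha = (57.4 - 52.2) / (57.4 - 31.7) = 0.202335
m_alpha = f_alpha * m_total = 0.202335 * 3218 = 651.1 g


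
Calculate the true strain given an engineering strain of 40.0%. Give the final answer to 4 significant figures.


epsilon_true = ln(1 + epsilon_eng)
epsilon_true = ln(1 + 0.4)
epsilon_true = 0.3365


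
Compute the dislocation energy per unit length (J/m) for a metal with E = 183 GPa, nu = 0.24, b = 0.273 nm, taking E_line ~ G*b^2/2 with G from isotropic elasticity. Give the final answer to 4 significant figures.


Step 1: G = E / (2*(1+nu))
G = 183 / (2*(1+0.24)) = 73.7903 GPa = 7.37903e+10 Pa
Step 2: E_line = G*b^2/2
b = 0.273 nm = 2.73e-10 m
E_line = 0.5 * 7.37903e+10 * (2.73e-10)^2 = 2.75e-09 J/m


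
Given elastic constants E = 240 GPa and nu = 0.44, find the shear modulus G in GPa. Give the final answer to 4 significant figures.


G = E / (2*(1+nu))
G = 240 / (2*(1+0.44))
G = 83.33 GPa


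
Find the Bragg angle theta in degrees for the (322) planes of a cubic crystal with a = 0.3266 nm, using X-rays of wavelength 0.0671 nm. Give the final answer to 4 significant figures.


d = a / sqrt(h^2+k^2+l^2)
d = 0.3266 / sqrt(17) = 0.0792121 nm
lambda = 2*d*sin(theta)  =>  sin(theta) = lambda / (2*d)
sin(theta) = 0.0671 / (2 * 0.0792121) = 0.423546
theta = 25.06 deg


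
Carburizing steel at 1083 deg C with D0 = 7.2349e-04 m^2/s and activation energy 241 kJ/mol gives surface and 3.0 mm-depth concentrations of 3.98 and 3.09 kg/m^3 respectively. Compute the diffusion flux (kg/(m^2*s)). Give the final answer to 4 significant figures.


Step 1: D = D0 * exp(-Qd/(R*T))
T = 1083 + 273.15 = 1356.15 K
D = 7.2349e-04 * exp(-241e3 / (8.314 * 1356.15)) = 3.77167e-13 m^2/s
Step 2: J = D * (C1 - C2) / dx
J = 3.77167e-13 * (3.98 - 3.09) / 3e-03
J = 1.119e-10 kg/(m^2*s)


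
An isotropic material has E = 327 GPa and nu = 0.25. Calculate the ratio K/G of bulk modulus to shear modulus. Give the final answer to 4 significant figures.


G = E / (2*(1+nu))
G = 327 / (2*(1+0.25)) = 130.8 GPa
K = E / (3*(1-2*nu))
K = 327 / (3*(1-2*0.25)) = 218 GPa
K/G = 218 / 130.8 = 1.667


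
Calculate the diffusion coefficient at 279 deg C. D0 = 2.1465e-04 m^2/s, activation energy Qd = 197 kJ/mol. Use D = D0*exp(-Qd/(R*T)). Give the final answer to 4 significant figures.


D = D0 * exp(-Qd / (R*T))
T = 552.15 K
D = 2.1465e-04 * exp(-197e3 / (8.314 * 552.15))
D = 4.948e-23 m^2/s


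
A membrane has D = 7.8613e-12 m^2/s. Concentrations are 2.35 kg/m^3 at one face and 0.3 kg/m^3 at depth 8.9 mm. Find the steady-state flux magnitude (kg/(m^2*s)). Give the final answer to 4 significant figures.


J = -D * (dC/dx) = D * (C1 - C2) / dx
J = 7.8613e-12 * (2.35 - 0.3) / 8.9e-03
J = 1.811e-09 kg/(m^2*s)


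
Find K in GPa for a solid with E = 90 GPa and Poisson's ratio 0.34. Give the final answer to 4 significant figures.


K = E / (3*(1-2*nu))
K = 90 / (3*(1-2*0.34))
K = 93.75 GPa


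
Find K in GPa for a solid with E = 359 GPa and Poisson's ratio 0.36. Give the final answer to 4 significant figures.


K = E / (3*(1-2*nu))
K = 359 / (3*(1-2*0.36))
K = 427.4 GPa


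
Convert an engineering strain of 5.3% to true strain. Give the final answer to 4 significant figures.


epsilon_true = ln(1 + epsilon_eng)
epsilon_true = ln(1 + 0.053)
epsilon_true = 0.05164


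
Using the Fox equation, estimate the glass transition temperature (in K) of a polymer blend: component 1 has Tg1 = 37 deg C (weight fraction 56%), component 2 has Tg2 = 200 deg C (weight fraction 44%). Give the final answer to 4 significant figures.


1/Tg = w1/Tg1 + w2/Tg2 (in Kelvin)
Tg1 = 310.15 K, Tg2 = 473.15 K
1/Tg = 0.56/310.15 + 0.44/473.15
Tg = 365.6 K


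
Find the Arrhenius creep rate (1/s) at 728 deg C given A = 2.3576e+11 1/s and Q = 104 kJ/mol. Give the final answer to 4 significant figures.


rate = A * exp(-Q / (R*T))
T = 728 + 273.15 = 1001.15 K
rate = 2.3576e+11 * exp(-104e3 / (8.314 * 1001.15))
rate = 883300 1/s


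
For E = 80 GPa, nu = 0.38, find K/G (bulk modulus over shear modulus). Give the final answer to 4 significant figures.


G = E / (2*(1+nu))
G = 80 / (2*(1+0.38)) = 28.9855 GPa
K = E / (3*(1-2*nu))
K = 80 / (3*(1-2*0.38)) = 111.111 GPa
K/G = 111.111 / 28.9855 = 3.833


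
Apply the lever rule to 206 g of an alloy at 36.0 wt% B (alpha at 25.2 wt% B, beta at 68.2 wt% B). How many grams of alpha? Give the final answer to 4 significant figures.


f_alpha = (C_beta - C0) / (C_beta - C_alpha)
f_alpha = (68.2 - 36.0) / (68.2 - 25.2) = 0.748837
m_alpha = f_alpha * m_total = 0.748837 * 206 = 154.3 g


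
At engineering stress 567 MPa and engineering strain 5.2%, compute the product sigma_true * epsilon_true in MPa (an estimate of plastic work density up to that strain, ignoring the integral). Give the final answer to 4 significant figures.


sigma_true = sigma_eng * (1 + epsilon_eng)
sigma_true = 567 * (1 + 0.052) = 596.484 MPa
epsilon_true = ln(1 + epsilon_eng)
epsilon_true = ln(1 + 0.052) = 0.0506931
sigma_true * epsilon_true = 596.484 * 0.0506931 = 30.24 MPa


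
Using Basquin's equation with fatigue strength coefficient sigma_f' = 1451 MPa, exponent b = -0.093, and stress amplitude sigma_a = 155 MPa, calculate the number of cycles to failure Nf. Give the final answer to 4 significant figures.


sigma_a = sigma_f' * (2*Nf)^b
2*Nf = (sigma_a / sigma_f')^(1/b)
2*Nf = (155 / 1451)^(1/-0.093)
2*Nf = 2.78272e+10
Nf = 1.391e+10 cycles


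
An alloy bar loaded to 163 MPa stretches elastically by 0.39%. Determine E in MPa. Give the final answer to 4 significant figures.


E = sigma / epsilon
epsilon = 0.39% = 3.9e-03
E = 163 / 3.9e-03
E = 41790 MPa


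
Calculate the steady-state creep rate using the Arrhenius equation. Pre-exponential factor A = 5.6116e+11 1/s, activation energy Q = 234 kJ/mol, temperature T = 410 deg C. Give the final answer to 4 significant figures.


rate = A * exp(-Q / (R*T))
T = 410 + 273.15 = 683.15 K
rate = 5.6116e+11 * exp(-234e3 / (8.314 * 683.15))
rate = 7.186e-07 1/s


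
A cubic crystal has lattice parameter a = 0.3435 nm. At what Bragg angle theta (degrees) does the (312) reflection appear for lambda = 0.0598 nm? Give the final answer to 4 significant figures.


d = a / sqrt(h^2+k^2+l^2)
d = 0.3435 / sqrt(14) = 0.0918042 nm
lambda = 2*d*sin(theta)  =>  sin(theta) = lambda / (2*d)
sin(theta) = 0.0598 / (2 * 0.0918042) = 0.325693
theta = 19.01 deg


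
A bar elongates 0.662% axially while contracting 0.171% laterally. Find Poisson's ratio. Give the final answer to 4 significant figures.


nu = -epsilon_lat / epsilon_axial
Lateral strain is contraction (negative), so using magnitudes:
nu = 0.171 / 0.662
nu = 0.2583


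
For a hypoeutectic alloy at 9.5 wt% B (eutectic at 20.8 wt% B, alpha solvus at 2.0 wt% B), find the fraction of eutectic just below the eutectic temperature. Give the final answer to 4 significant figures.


f_primary = (C_e - C0) / (C_e - C_alpha_max)
f_primary = (20.8 - 9.5) / (20.8 - 2.0)
f_primary = 0.601064
f_eutectic = 1 - 0.601064 = 0.3989


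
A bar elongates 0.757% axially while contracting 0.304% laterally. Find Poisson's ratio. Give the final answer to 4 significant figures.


nu = -epsilon_lat / epsilon_axial
Lateral strain is contraction (negative), so using magnitudes:
nu = 0.304 / 0.757
nu = 0.4016


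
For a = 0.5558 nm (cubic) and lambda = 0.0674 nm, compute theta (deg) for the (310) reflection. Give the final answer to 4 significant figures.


d = a / sqrt(h^2+k^2+l^2)
d = 0.5558 / sqrt(10) = 0.175759 nm
lambda = 2*d*sin(theta)  =>  sin(theta) = lambda / (2*d)
sin(theta) = 0.0674 / (2 * 0.175759) = 0.191739
theta = 11.05 deg


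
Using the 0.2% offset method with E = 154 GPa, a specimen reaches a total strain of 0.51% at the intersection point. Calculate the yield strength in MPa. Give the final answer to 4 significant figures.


Offset strain = 0.002
Elastic strain at yield = total_strain - offset = 5.1e-03 - 0.002 = 3.1e-03
sigma_y = E * elastic_strain = 154000 * 3.1e-03
sigma_y = 477.4 MPa


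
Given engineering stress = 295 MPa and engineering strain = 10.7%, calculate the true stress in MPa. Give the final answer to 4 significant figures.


sigma_true = sigma_eng * (1 + epsilon_eng)
sigma_true = 295 * (1 + 0.107)
sigma_true = 326.6 MPa


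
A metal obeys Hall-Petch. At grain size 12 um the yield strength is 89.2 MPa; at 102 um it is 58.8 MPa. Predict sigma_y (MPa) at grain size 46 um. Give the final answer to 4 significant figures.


sigma_y = sigma0 + k / sqrt(d)
1/sqrt(d1) = 1/sqrt(1.2e-05) = 288.675;  1/sqrt(d2) = 99.0148
k = (sigma1 - sigma2) / (1/sqrt(d1) - 1/sqrt(d2)) = (89.2 - 58.8) / (288.675 - 99.0148) = 0.160287 MPa*m^0.5
sigma0 = sigma1 - k/sqrt(d1) = 89.2 - 0.160287*288.675 = 42.9293 MPa
sigma_y(d3) = 42.9293 + 0.160287 / sqrt(4.6e-05) = 66.56 MPa


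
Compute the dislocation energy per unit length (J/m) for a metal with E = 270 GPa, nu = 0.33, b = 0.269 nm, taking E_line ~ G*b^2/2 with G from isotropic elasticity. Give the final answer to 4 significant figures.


Step 1: G = E / (2*(1+nu))
G = 270 / (2*(1+0.33)) = 101.504 GPa = 1.01504e+11 Pa
Step 2: E_line = G*b^2/2
b = 0.269 nm = 2.69e-10 m
E_line = 0.5 * 1.01504e+11 * (2.69e-10)^2 = 3.672e-09 J/m


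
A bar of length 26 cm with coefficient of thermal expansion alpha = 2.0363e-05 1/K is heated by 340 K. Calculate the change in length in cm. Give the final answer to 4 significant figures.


dL = L0 * alpha * dT
dL = 26 * 2.0363e-05 * 340
dL = 0.18 cm


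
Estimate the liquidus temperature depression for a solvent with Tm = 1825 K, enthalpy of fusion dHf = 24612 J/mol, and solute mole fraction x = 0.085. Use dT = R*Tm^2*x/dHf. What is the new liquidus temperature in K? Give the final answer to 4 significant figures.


dT = R*Tm^2*x / dHf
dT = 8.314 * 1825^2 * 0.085 / 24612
dT = 95.633 K
T_new = 1825 - 95.633 = 1729 K


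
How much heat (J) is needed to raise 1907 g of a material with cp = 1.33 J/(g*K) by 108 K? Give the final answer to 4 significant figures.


Q = m * cp * dT
Q = 1907 * 1.33 * 108
Q = 273900 J


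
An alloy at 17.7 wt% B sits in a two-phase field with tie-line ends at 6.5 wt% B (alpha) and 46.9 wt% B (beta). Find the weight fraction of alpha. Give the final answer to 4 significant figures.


f_alpha = (C_beta - C0) / (C_beta - C_alpha)
f_alpha = (46.9 - 17.7) / (46.9 - 6.5)
f_alpha = 0.7228


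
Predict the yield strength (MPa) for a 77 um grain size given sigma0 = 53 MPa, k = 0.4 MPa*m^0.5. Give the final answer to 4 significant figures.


sigma_y = sigma0 + k / sqrt(d)
d = 77 um = 7.7e-05 m
sigma_y = 53 + 0.4 / sqrt(7.7e-05)
sigma_y = 98.58 MPa


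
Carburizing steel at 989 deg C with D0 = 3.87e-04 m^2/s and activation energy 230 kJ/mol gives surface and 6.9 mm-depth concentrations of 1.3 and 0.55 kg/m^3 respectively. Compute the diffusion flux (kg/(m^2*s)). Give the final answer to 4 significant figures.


Step 1: D = D0 * exp(-Qd/(R*T))
T = 989 + 273.15 = 1262.15 K
D = 3.87e-04 * exp(-230e3 / (8.314 * 1262.15)) = 1.17143e-13 m^2/s
Step 2: J = D * (C1 - C2) / dx
J = 1.17143e-13 * (1.3 - 0.55) / 6.9e-03
J = 1.273e-11 kg/(m^2*s)


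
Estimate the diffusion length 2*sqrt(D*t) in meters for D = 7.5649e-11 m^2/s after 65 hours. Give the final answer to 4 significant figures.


t = 65 hr = 234000 s
Diffusion length = 2*sqrt(D*t)
= 2*sqrt(7.5649e-11 * 234000)
= 8.415e-03 m


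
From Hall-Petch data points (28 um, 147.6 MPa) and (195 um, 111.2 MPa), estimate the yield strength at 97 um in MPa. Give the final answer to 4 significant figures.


sigma_y = sigma0 + k / sqrt(d)
1/sqrt(d1) = 1/sqrt(2.8e-05) = 188.982;  1/sqrt(d2) = 71.6115
k = (sigma1 - sigma2) / (1/sqrt(d1) - 1/sqrt(d2)) = (147.6 - 111.2) / (188.982 - 71.6115) = 0.310128 MPa*m^0.5
sigma0 = sigma1 - k/sqrt(d1) = 147.6 - 0.310128*188.982 = 88.9912 MPa
sigma_y(d3) = 88.9912 + 0.310128 / sqrt(9.7e-05) = 120.5 MPa


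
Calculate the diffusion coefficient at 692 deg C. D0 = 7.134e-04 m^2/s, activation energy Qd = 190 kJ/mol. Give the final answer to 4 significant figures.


D = D0 * exp(-Qd / (R*T))
T = 965.15 K
D = 7.134e-04 * exp(-190e3 / (8.314 * 965.15))
D = 3.716e-14 m^2/s


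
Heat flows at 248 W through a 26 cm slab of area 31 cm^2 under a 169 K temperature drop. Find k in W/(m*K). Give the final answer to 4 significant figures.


k = Q*L / (A*dT)
L = 0.26 m, A = 3.1e-03 m^2
k = 248 * 0.26 / (3.1e-03 * 169)
k = 123.1 W/(m*K)


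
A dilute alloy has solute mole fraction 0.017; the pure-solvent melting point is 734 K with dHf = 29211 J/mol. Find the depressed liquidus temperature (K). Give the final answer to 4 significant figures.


dT = R*Tm^2*x / dHf
dT = 8.314 * 734^2 * 0.017 / 29211
dT = 2.60678 K
T_new = 734 - 2.60678 = 731.4 K


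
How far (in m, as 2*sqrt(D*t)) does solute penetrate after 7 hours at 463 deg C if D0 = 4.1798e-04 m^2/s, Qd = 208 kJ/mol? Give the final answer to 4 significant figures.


Step 1: D = D0 * exp(-Qd/(R*T))
T = 736.15 K
D = 4.1798e-04 * exp(-208e3 / (8.314 * 736.15)) = 7.27222e-19 m^2/s
Step 2: L = 2*sqrt(D*t)
t = 7 h = 25200 s
L = 2*sqrt(7.27222e-19 * 25200) = 2.707e-07 m


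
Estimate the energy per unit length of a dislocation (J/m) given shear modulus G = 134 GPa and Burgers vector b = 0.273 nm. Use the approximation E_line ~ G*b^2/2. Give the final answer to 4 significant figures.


E = G*b^2/2
b = 0.273 nm = 2.73e-10 m
G = 134 GPa = 1.34e+11 Pa
E = 0.5 * 1.34e+11 * (2.73e-10)^2
E = 4.993e-09 J/m


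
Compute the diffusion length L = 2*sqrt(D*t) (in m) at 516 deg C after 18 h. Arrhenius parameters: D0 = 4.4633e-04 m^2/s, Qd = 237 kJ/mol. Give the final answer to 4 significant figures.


Step 1: D = D0 * exp(-Qd/(R*T))
T = 789.15 K
D = 4.4633e-04 * exp(-237e3 / (8.314 * 789.15)) = 9.15838e-20 m^2/s
Step 2: L = 2*sqrt(D*t)
t = 18 h = 64800 s
L = 2*sqrt(9.15838e-20 * 64800) = 1.541e-07 m


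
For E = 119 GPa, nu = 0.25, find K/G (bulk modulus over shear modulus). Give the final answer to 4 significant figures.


G = E / (2*(1+nu))
G = 119 / (2*(1+0.25)) = 47.6 GPa
K = E / (3*(1-2*nu))
K = 119 / (3*(1-2*0.25)) = 79.3333 GPa
K/G = 79.3333 / 47.6 = 1.667


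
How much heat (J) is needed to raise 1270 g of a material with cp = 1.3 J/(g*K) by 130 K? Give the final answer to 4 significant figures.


Q = m * cp * dT
Q = 1270 * 1.3 * 130
Q = 214600 J


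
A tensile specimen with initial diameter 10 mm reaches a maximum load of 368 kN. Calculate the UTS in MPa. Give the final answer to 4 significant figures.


A0 = pi*(d/2)^2 = pi*(10/2)^2 = 78.5398 mm^2
UTS = F_max / A0 = 368*1000 / 78.5398
UTS = 4686 MPa


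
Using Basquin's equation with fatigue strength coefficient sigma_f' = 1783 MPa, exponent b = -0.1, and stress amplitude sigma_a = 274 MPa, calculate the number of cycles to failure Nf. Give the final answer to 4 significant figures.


sigma_a = sigma_f' * (2*Nf)^b
2*Nf = (sigma_a / sigma_f')^(1/b)
2*Nf = (274 / 1783)^(1/-0.1)
2*Nf = 1.36147e+08
Nf = 6.807e+07 cycles
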